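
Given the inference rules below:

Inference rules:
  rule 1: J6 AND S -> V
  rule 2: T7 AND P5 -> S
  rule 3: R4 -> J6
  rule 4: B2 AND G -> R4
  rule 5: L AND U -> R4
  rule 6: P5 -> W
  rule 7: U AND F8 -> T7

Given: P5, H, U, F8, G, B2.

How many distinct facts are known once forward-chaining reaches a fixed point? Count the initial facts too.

Round 1: rule 4 [B2 AND G -> R4]; rule 6 [P5 -> W]; rule 7 [U AND F8 -> T7]. New: R4, W, T7.
Round 2: rule 2 [T7 AND P5 -> S]; rule 3 [R4 -> J6]. New: S, J6.
Round 3: rule 1 [J6 AND S -> V]. New: V.
Closure: {B2, F8, G, H, J6, P5, R4, S, T7, U, V, W} — 12 facts.

12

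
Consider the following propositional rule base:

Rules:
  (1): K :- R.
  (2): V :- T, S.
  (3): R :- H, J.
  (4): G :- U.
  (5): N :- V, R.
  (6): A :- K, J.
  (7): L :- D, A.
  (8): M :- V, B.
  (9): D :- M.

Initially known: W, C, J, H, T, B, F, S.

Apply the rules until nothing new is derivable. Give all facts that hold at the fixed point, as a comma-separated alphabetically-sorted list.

A, B, C, D, F, H, J, K, L, M, N, R, S, T, V, W

Round 1 — (2), (3), derive V, R.
Round 2 — (1), (5), (8), derive K, N, M.
Round 3 — (6), (9), derive A, D.
Round 4 — (7), derive L.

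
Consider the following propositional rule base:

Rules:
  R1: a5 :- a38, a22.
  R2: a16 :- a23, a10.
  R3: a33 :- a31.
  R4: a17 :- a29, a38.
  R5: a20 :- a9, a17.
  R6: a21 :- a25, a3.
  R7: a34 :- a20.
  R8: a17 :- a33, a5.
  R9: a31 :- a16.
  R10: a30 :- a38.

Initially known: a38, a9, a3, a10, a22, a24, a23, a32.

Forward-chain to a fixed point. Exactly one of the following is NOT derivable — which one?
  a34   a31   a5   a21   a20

a21

Round 1 — R1, R2, R10, derive a5, a16, a30.
Round 2 — R9, derive a31.
Round 3 — R3, derive a33.
Round 4 — R8, derive a17.
Round 5 — R5, derive a20.
Round 6 — R7, derive a34.
Derived: a34 (round 6), a20 (round 5), a5 (round 1), a31 (round 2). a21 never appears in any round.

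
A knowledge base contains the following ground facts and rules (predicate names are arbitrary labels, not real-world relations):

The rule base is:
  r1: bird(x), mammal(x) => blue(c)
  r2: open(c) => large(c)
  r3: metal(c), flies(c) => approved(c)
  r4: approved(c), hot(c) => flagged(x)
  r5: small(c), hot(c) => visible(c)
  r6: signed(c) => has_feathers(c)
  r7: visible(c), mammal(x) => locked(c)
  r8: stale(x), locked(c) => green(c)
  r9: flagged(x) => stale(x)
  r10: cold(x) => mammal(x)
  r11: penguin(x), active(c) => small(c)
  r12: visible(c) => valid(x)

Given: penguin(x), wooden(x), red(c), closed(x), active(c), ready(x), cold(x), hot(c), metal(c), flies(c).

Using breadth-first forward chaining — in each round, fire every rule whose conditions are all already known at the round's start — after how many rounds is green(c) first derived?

4

Round 1 — r3, r10, r11, derive approved(c), mammal(x), small(c).
Round 2 — r4, r5, derive flagged(x), visible(c).
Round 3 — r7, r9, r12, derive locked(c), stale(x), valid(x).
Round 4 — r8, derive green(c).
green(c) first appears in round 4.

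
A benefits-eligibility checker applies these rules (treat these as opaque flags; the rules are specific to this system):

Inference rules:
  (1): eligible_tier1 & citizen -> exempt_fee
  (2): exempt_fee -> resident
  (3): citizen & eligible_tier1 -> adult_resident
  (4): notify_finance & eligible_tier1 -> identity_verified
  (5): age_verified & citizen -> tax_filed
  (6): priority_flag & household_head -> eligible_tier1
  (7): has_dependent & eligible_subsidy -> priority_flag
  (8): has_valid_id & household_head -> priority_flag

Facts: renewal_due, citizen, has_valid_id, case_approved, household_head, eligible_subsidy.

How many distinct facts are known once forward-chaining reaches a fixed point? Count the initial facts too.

11

Round 1 fires (8), giving priority_flag.
Round 2 fires (6), giving eligible_tier1.
Round 3 fires (1), (3), giving exempt_fee, adult_resident.
Round 4 fires (2), giving resident.
Closure: {adult_resident, case_approved, citizen, eligible_subsidy, eligible_tier1, exempt_fee, has_valid_id, household_head, priority_flag, renewal_due, resident} — 11 facts.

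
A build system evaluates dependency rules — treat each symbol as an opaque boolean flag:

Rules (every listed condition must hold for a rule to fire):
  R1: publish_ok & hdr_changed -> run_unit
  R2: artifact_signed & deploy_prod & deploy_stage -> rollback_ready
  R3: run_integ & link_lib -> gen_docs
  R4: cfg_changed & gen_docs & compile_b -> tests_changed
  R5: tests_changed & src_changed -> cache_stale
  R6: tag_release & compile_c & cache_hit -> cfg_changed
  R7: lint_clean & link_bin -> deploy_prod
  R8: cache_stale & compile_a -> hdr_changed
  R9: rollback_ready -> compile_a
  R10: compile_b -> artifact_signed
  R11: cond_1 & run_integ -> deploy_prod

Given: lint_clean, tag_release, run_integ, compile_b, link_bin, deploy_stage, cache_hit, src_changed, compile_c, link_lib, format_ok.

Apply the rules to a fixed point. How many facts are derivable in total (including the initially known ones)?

Round 1: R3 [run_integ & link_lib -> gen_docs]; R6 [tag_release & compile_c & cache_hit -> cfg_changed]; R7 [lint_clean & link_bin -> deploy_prod]; R10 [compile_b -> artifact_signed]. New: gen_docs, cfg_changed, deploy_prod, artifact_signed.
Round 2: R2 [artifact_signed & deploy_prod & deploy_stage -> rollback_ready]; R4 [cfg_changed & gen_docs & compile_b -> tests_changed]. New: rollback_ready, tests_changed.
Round 3: R5 [tests_changed & src_changed -> cache_stale]; R9 [rollback_ready -> compile_a]. New: cache_stale, compile_a.
Round 4: R8 [cache_stale & compile_a -> hdr_changed]. New: hdr_changed.
Closure: {artifact_signed, cache_hit, cache_stale, cfg_changed, compile_a, compile_b, compile_c, deploy_prod, deploy_stage, format_ok, gen_docs, hdr_changed, link_bin, link_lib, lint_clean, rollback_ready, run_integ, src_changed, tag_release, tests_changed} — 20 facts.

20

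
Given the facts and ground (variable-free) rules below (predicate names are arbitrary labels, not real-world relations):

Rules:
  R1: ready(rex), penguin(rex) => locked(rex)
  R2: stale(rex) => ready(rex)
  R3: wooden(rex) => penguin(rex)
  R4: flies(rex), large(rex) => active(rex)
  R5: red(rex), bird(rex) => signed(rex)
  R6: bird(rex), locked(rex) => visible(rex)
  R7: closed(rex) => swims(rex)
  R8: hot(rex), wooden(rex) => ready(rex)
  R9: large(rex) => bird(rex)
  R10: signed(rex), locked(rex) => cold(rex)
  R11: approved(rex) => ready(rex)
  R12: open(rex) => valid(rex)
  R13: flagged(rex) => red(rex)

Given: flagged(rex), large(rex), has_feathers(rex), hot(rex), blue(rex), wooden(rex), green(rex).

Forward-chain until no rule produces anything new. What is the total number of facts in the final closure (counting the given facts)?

15

Round 1: R3 [wooden(rex) => penguin(rex)]; R8 [hot(rex), wooden(rex) => ready(rex)]; R9 [large(rex) => bird(rex)]; R13 [flagged(rex) => red(rex)]. Adds penguin(rex), ready(rex), bird(rex), red(rex).
Round 2: R1 [ready(rex), penguin(rex) => locked(rex)]; R5 [red(rex), bird(rex) => signed(rex)]. Adds locked(rex), signed(rex).
Round 3: R6 [bird(rex), locked(rex) => visible(rex)]; R10 [signed(rex), locked(rex) => cold(rex)]. Adds visible(rex), cold(rex).
Closure: {bird(rex), blue(rex), cold(rex), flagged(rex), green(rex), has_feathers(rex), hot(rex), large(rex), locked(rex), penguin(rex), ready(rex), red(rex), signed(rex), visible(rex), wooden(rex)} — 15 facts.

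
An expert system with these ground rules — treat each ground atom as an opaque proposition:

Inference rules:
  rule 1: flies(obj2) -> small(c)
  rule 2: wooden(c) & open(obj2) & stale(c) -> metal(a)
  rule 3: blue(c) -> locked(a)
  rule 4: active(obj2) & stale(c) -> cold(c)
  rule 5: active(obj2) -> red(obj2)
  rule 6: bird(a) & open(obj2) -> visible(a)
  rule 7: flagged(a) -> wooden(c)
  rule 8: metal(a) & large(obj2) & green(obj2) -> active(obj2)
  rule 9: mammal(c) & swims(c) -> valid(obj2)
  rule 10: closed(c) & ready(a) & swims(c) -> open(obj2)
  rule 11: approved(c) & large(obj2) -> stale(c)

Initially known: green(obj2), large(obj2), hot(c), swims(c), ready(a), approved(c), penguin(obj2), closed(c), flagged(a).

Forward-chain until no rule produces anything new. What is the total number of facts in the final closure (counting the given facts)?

16

Round 1 fires rule 7, rule 10, rule 11, giving wooden(c), open(obj2), stale(c).
Round 2 fires rule 2, giving metal(a).
Round 3 fires rule 8, giving active(obj2).
Round 4 fires rule 4, rule 5, giving cold(c), red(obj2).
Closure: {active(obj2), approved(c), closed(c), cold(c), flagged(a), green(obj2), hot(c), large(obj2), metal(a), open(obj2), penguin(obj2), ready(a), red(obj2), stale(c), swims(c), wooden(c)} — 16 facts.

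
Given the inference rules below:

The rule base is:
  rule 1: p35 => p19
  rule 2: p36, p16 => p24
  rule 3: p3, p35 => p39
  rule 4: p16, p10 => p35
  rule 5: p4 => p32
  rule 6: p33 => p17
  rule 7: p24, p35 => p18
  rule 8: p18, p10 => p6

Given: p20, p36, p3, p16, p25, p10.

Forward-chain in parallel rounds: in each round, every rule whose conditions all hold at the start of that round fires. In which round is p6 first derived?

3

[1] rule 2 [p36, p16 => p24]; rule 4 [p16, p10 => p35]. ⇒ new: p24, p35.
[2] rule 1 [p35 => p19]; rule 3 [p3, p35 => p39]; rule 7 [p24, p35 => p18]. ⇒ new: p19, p39, p18.
[3] rule 8 [p18, p10 => p6]. ⇒ new: p6.
p6 first appears in round 3.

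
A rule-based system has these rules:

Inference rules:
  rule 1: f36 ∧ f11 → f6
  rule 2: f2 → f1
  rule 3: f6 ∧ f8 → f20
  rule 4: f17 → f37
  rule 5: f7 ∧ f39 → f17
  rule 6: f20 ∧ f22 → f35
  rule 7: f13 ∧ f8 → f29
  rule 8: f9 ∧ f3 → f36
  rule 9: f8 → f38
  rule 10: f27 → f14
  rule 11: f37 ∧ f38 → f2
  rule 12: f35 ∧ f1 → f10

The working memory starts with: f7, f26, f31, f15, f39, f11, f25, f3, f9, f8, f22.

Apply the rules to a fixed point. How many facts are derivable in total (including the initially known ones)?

21

Round 1: rule 5 [f7 ∧ f39 → f17]; rule 8 [f9 ∧ f3 → f36]; rule 9 [f8 → f38]. New: f17, f36, f38.
Round 2: rule 1 [f36 ∧ f11 → f6]; rule 4 [f17 → f37]. New: f6, f37.
Round 3: rule 3 [f6 ∧ f8 → f20]; rule 11 [f37 ∧ f38 → f2]. New: f20, f2.
Round 4: rule 2 [f2 → f1]; rule 6 [f20 ∧ f22 → f35]. New: f1, f35.
Round 5: rule 12 [f35 ∧ f1 → f10]. New: f10.
Closure: {f1, f10, f11, f15, f17, f2, f20, f22, f25, f26, f3, f31, f35, f36, f37, f38, f39, f6, f7, f8, f9} — 21 facts.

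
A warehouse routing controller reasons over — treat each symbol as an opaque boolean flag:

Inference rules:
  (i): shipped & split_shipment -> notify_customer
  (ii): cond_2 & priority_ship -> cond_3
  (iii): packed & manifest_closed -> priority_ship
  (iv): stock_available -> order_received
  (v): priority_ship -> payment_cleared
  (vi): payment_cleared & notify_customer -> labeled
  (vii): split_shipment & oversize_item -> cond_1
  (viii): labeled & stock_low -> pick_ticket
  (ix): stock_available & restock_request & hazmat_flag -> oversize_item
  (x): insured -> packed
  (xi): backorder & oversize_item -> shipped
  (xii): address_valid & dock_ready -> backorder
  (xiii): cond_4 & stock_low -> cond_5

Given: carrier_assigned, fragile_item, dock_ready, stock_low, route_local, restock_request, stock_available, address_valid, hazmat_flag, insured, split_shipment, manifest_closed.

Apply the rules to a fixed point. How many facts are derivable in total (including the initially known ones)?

23

[1] (iv) [stock_available -> order_received]; (ix) [stock_available & restock_request & hazmat_flag -> oversize_item]; (x) [insured -> packed]; (xii) [address_valid & dock_ready -> backorder]. ⇒ new: order_received, oversize_item, packed, backorder.
[2] (iii) [packed & manifest_closed -> priority_ship]; (vii) [split_shipment & oversize_item -> cond_1]; (xi) [backorder & oversize_item -> shipped]. ⇒ new: priority_ship, cond_1, shipped.
[3] (i) [shipped & split_shipment -> notify_customer]; (v) [priority_ship -> payment_cleared]. ⇒ new: notify_customer, payment_cleared.
[4] (vi) [payment_cleared & notify_customer -> labeled]. ⇒ new: labeled.
[5] (viii) [labeled & stock_low -> pick_ticket]. ⇒ new: pick_ticket.
Closure: {address_valid, backorder, carrier_assigned, cond_1, dock_ready, fragile_item, hazmat_flag, insured, labeled, manifest_closed, notify_customer, order_received, oversize_item, packed, payment_cleared, pick_ticket, priority_ship, restock_request, route_local, shipped, split_shipment, stock_available, stock_low} — 23 facts.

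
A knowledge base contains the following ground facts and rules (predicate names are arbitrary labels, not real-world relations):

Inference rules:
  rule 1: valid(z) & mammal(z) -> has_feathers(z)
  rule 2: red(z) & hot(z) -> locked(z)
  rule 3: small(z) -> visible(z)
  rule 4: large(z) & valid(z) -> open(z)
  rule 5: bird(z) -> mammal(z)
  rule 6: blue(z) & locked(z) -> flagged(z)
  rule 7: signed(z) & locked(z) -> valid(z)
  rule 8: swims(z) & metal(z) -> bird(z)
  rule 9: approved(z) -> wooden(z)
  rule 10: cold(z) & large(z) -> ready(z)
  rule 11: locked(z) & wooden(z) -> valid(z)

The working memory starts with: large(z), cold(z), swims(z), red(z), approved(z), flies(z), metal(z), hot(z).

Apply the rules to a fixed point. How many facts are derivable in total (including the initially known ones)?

16

Round 1 — rule 2, rule 8, rule 9, rule 10, derive locked(z), bird(z), wooden(z), ready(z).
Round 2 — rule 5, rule 11, derive mammal(z), valid(z).
Round 3 — rule 1, rule 4, derive has_feathers(z), open(z).
Closure: {approved(z), bird(z), cold(z), flies(z), has_feathers(z), hot(z), large(z), locked(z), mammal(z), metal(z), open(z), ready(z), red(z), swims(z), valid(z), wooden(z)} — 16 facts.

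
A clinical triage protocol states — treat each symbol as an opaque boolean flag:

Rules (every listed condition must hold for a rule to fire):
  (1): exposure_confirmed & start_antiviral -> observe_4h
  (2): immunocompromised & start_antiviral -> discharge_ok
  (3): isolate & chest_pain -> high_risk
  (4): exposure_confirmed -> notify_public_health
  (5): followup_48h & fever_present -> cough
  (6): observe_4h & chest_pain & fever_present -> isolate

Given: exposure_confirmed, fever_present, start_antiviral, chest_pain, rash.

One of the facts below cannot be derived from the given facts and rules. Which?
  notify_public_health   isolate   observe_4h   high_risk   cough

cough

[1] (1) [exposure_confirmed & start_antiviral -> observe_4h]; (4) [exposure_confirmed -> notify_public_health]. ⇒ new: observe_4h, notify_public_health.
[2] (6) [observe_4h & chest_pain & fever_present -> isolate]. ⇒ new: isolate.
[3] (3) [isolate & chest_pain -> high_risk]. ⇒ new: high_risk.
Derived: high_risk (round 3), notify_public_health (round 1), observe_4h (round 1), isolate (round 2). cough never appears in any round.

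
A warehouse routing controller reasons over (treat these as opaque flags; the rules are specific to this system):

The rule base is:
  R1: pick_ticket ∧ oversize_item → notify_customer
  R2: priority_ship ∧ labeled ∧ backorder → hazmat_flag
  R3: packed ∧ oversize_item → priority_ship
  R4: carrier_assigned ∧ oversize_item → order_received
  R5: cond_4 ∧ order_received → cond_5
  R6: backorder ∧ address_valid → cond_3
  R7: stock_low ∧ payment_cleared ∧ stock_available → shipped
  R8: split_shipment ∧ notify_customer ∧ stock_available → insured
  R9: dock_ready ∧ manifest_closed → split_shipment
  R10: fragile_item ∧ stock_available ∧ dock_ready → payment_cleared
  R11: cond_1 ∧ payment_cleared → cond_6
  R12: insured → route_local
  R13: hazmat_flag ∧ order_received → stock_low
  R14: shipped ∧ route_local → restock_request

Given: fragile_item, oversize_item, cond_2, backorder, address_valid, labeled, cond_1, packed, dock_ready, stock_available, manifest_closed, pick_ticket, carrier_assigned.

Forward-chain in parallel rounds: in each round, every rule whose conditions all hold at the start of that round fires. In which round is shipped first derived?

Round 1: R1 [pick_ticket ∧ oversize_item → notify_customer]; R3 [packed ∧ oversize_item → priority_ship]; R4 [carrier_assigned ∧ oversize_item → order_received]; R6 [backorder ∧ address_valid → cond_3]; R9 [dock_ready ∧ manifest_closed → split_shipment]; R10 [fragile_item ∧ stock_available ∧ dock_ready → payment_cleared]. New: notify_customer, priority_ship, order_received, cond_3, split_shipment, payment_cleared.
Round 2: R2 [priority_ship ∧ labeled ∧ backorder → hazmat_flag]; R8 [split_shipment ∧ notify_customer ∧ stock_available → insured]; R11 [cond_1 ∧ payment_cleared → cond_6]. New: hazmat_flag, insured, cond_6.
Round 3: R12 [insured → route_local]; R13 [hazmat_flag ∧ order_received → stock_low]. New: route_local, stock_low.
Round 4: R7 [stock_low ∧ payment_cleared ∧ stock_available → shipped]. New: shipped.
shipped first appears in round 4.

4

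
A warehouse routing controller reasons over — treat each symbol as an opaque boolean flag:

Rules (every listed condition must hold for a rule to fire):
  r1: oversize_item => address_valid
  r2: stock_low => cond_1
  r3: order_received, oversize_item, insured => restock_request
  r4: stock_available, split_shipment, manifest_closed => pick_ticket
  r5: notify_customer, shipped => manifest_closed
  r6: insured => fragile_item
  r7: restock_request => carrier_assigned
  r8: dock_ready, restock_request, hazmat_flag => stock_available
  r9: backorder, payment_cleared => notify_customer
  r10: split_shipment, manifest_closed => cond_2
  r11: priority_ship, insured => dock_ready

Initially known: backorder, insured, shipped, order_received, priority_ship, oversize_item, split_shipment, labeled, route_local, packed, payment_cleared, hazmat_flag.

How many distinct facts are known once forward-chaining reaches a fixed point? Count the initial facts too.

22

Round 1: r1 [oversize_item => address_valid]; r3 [order_received, oversize_item, insured => restock_request]; r6 [insured => fragile_item]; r9 [backorder, payment_cleared => notify_customer]; r11 [priority_ship, insured => dock_ready]. Adds address_valid, restock_request, fragile_item, notify_customer, dock_ready.
Round 2: r5 [notify_customer, shipped => manifest_closed]; r7 [restock_request => carrier_assigned]; r8 [dock_ready, restock_request, hazmat_flag => stock_available]. Adds manifest_closed, carrier_assigned, stock_available.
Round 3: r4 [stock_available, split_shipment, manifest_closed => pick_ticket]; r10 [split_shipment, manifest_closed => cond_2]. Adds pick_ticket, cond_2.
Closure: {address_valid, backorder, carrier_assigned, cond_2, dock_ready, fragile_item, hazmat_flag, insured, labeled, manifest_closed, notify_customer, order_received, oversize_item, packed, payment_cleared, pick_ticket, priority_ship, restock_request, route_local, shipped, split_shipment, stock_available} — 22 facts.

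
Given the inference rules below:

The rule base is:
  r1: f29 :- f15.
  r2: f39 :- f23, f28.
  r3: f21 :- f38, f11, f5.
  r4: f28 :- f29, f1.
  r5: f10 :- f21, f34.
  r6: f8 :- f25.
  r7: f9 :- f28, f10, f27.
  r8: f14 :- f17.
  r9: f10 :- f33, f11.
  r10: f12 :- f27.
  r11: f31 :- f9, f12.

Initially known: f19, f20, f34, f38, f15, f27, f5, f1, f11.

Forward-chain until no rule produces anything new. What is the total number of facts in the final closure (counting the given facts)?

[1] r1 [f29 :- f15.]; r3 [f21 :- f38, f11, f5.]; r10 [f12 :- f27.]. ⇒ new: f29, f21, f12.
[2] r4 [f28 :- f29, f1.]; r5 [f10 :- f21, f34.]. ⇒ new: f28, f10.
[3] r7 [f9 :- f28, f10, f27.]. ⇒ new: f9.
[4] r11 [f31 :- f9, f12.]. ⇒ new: f31.
Closure: {f1, f10, f11, f12, f15, f19, f20, f21, f27, f28, f29, f31, f34, f38, f5, f9} — 16 facts.

16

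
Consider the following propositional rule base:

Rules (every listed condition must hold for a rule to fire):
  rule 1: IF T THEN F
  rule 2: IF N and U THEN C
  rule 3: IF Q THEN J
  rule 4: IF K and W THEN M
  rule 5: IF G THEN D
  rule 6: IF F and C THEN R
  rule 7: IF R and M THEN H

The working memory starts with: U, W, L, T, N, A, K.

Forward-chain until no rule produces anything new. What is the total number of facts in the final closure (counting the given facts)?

Round 1 — rule 1, rule 2, rule 4, derive F, C, M.
Round 2 — rule 6, derive R.
Round 3 — rule 7, derive H.
Closure: {A, C, F, H, K, L, M, N, R, T, U, W} — 12 facts.

12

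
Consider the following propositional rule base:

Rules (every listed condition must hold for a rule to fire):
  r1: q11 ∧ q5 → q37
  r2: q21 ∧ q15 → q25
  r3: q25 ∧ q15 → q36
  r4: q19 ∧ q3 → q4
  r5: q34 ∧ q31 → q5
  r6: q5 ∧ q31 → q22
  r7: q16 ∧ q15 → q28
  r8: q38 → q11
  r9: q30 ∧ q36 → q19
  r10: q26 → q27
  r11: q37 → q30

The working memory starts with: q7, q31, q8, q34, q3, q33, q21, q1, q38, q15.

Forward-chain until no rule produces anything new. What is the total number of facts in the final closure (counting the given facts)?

Round 1 — r2, r5, r8, derive q25, q5, q11.
Round 2 — r1, r3, r6, derive q37, q36, q22.
Round 3 — r11, derive q30.
Round 4 — r9, derive q19.
Round 5 — r4, derive q4.
Closure: {q1, q11, q15, q19, q21, q22, q25, q3, q30, q31, q33, q34, q36, q37, q38, q4, q5, q7, q8} — 19 facts.

19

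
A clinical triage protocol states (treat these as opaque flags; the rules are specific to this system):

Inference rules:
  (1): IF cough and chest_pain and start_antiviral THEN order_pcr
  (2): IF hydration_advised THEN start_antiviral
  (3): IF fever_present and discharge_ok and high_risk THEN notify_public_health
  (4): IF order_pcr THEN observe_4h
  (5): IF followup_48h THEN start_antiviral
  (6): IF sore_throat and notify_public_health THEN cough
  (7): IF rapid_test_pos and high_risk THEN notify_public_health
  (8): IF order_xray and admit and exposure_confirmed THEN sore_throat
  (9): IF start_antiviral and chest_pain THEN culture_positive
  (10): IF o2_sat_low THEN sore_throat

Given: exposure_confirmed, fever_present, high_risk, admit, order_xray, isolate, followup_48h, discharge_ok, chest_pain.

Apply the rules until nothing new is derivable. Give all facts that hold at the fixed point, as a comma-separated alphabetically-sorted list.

[1] (3) [IF fever_present and discharge_ok and high_risk THEN notify_public_health]; (5) [IF followup_48h THEN start_antiviral]; (8) [IF order_xray and admit and exposure_confirmed THEN sore_throat]. ⇒ new: notify_public_health, start_antiviral, sore_throat.
[2] (6) [IF sore_throat and notify_public_health THEN cough]; (9) [IF start_antiviral and chest_pain THEN culture_positive]. ⇒ new: cough, culture_positive.
[3] (1) [IF cough and chest_pain and start_antiviral THEN order_pcr]. ⇒ new: order_pcr.
[4] (4) [IF order_pcr THEN observe_4h]. ⇒ new: observe_4h.

admit, chest_pain, cough, culture_positive, discharge_ok, exposure_confirmed, fever_present, followup_48h, high_risk, isolate, notify_public_health, observe_4h, order_pcr, order_xray, sore_throat, start_antiviral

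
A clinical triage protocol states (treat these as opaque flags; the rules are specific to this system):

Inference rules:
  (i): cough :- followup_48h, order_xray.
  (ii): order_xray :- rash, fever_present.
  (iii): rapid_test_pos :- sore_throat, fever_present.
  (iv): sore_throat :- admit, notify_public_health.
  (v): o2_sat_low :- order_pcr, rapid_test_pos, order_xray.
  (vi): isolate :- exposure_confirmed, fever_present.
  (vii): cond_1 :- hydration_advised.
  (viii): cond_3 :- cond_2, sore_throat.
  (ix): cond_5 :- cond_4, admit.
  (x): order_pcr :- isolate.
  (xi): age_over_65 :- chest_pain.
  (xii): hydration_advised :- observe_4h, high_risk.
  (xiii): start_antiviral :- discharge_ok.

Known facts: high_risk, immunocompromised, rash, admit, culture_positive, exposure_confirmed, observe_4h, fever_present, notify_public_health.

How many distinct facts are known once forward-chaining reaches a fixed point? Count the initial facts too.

17

[1] (ii) [order_xray :- rash, fever_present.]; (iv) [sore_throat :- admit, notify_public_health.]; (vi) [isolate :- exposure_confirmed, fever_present.]; (xii) [hydration_advised :- observe_4h, high_risk.]. ⇒ new: order_xray, sore_throat, isolate, hydration_advised.
[2] (iii) [rapid_test_pos :- sore_throat, fever_present.]; (vii) [cond_1 :- hydration_advised.]; (x) [order_pcr :- isolate.]. ⇒ new: rapid_test_pos, cond_1, order_pcr.
[3] (v) [o2_sat_low :- order_pcr, rapid_test_pos, order_xray.]. ⇒ new: o2_sat_low.
Closure: {admit, cond_1, culture_positive, exposure_confirmed, fever_present, high_risk, hydration_advised, immunocompromised, isolate, notify_public_health, o2_sat_low, observe_4h, order_pcr, order_xray, rapid_test_pos, rash, sore_throat} — 17 facts.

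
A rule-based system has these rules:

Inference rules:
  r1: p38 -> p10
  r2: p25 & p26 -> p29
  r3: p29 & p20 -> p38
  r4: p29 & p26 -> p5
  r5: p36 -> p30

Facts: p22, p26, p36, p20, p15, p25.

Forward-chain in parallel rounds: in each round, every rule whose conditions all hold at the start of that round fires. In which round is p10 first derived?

[1] r2 [p25 & p26 -> p29]; r5 [p36 -> p30]. ⇒ new: p29, p30.
[2] r3 [p29 & p20 -> p38]; r4 [p29 & p26 -> p5]. ⇒ new: p38, p5.
[3] r1 [p38 -> p10]. ⇒ new: p10.
p10 first appears in round 3.

3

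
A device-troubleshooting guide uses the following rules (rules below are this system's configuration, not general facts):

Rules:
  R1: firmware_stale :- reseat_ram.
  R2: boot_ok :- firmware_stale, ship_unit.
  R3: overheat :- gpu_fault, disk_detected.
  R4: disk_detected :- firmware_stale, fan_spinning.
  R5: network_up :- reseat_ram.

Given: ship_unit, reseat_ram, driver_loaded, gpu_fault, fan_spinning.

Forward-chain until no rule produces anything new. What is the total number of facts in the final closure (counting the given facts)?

[1] R1 [firmware_stale :- reseat_ram.]; R5 [network_up :- reseat_ram.]. ⇒ new: firmware_stale, network_up.
[2] R2 [boot_ok :- firmware_stale, ship_unit.]; R4 [disk_detected :- firmware_stale, fan_spinning.]. ⇒ new: boot_ok, disk_detected.
[3] R3 [overheat :- gpu_fault, disk_detected.]. ⇒ new: overheat.
Closure: {boot_ok, disk_detected, driver_loaded, fan_spinning, firmware_stale, gpu_fault, network_up, overheat, reseat_ram, ship_unit} — 10 facts.

10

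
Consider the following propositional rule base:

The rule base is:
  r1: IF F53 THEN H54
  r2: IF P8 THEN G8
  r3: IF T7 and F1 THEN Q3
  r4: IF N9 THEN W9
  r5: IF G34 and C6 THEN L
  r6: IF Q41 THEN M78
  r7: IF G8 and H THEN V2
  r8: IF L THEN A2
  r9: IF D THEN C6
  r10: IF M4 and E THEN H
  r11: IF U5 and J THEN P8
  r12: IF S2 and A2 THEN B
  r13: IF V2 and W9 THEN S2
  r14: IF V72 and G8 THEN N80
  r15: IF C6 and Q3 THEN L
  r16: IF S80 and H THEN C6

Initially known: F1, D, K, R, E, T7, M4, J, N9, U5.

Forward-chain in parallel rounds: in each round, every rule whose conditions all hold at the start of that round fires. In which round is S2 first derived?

4

[1] r3 [IF T7 and F1 THEN Q3]; r4 [IF N9 THEN W9]; r9 [IF D THEN C6]; r10 [IF M4 and E THEN H]; r11 [IF U5 and J THEN P8]. ⇒ new: Q3, W9, C6, H, P8.
[2] r2 [IF P8 THEN G8]; r15 [IF C6 and Q3 THEN L]. ⇒ new: G8, L.
[3] r7 [IF G8 and H THEN V2]; r8 [IF L THEN A2]. ⇒ new: V2, A2.
[4] r13 [IF V2 and W9 THEN S2]. ⇒ new: S2.
S2 first appears in round 4.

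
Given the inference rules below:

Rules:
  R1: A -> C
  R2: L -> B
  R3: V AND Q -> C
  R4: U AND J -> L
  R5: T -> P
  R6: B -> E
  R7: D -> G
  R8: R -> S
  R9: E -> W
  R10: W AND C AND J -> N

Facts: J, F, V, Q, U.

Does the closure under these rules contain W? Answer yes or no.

Round 1: R3 [V AND Q -> C]; R4 [U AND J -> L]. Adds C, L.
Round 2: R2 [L -> B]. Adds B.
Round 3: R6 [B -> E]. Adds E.
Round 4: R9 [E -> W]. Adds W.
Round 5: R10 [W AND C AND J -> N]. Adds N.
W appears in round 4, so it is derivable.

yes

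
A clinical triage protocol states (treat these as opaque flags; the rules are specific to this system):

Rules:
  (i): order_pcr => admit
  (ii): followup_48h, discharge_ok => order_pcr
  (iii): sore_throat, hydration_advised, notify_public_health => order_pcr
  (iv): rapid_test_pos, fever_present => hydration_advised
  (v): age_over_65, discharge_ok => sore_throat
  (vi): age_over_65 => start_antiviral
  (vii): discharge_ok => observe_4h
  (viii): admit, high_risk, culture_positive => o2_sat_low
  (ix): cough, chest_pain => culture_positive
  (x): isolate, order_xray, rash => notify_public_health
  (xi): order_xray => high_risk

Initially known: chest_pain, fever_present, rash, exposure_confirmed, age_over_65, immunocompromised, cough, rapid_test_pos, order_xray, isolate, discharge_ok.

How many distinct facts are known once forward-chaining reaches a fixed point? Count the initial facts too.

Round 1 fires (iv), (v), (vi), (vii), (ix), (x), (xi), giving hydration_advised, sore_throat, start_antiviral, observe_4h, culture_positive, notify_public_health, high_risk.
Round 2 fires (iii), giving order_pcr.
Round 3 fires (i), giving admit.
Round 4 fires (viii), giving o2_sat_low.
Closure: {admit, age_over_65, chest_pain, cough, culture_positive, discharge_ok, exposure_confirmed, fever_present, high_risk, hydration_advised, immunocompromised, isolate, notify_public_health, o2_sat_low, observe_4h, order_pcr, order_xray, rapid_test_pos, rash, sore_throat, start_antiviral} — 21 facts.

21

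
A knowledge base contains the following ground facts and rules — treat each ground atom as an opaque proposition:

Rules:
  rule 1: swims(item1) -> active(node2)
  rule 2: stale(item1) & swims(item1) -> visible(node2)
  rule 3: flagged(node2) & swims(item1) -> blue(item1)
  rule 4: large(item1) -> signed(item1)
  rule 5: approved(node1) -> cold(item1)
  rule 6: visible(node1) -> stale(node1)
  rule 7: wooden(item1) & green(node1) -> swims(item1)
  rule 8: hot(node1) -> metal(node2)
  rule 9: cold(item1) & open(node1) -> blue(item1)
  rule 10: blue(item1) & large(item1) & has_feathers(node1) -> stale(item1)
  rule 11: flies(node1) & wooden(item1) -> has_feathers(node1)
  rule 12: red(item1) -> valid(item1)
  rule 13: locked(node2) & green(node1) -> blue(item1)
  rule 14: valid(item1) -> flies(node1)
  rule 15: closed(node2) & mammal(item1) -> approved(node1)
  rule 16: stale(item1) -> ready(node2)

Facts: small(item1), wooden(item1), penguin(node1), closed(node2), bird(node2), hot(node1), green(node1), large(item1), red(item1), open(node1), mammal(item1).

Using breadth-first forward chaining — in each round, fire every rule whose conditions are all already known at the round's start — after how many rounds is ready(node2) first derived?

5

Round 1: rule 4 [large(item1) -> signed(item1)]; rule 7 [wooden(item1) & green(node1) -> swims(item1)]; rule 8 [hot(node1) -> metal(node2)]; rule 12 [red(item1) -> valid(item1)]; rule 15 [closed(node2) & mammal(item1) -> approved(node1)]. New: signed(item1), swims(item1), metal(node2), valid(item1), approved(node1).
Round 2: rule 1 [swims(item1) -> active(node2)]; rule 5 [approved(node1) -> cold(item1)]; rule 14 [valid(item1) -> flies(node1)]. New: active(node2), cold(item1), flies(node1).
Round 3: rule 9 [cold(item1) & open(node1) -> blue(item1)]; rule 11 [flies(node1) & wooden(item1) -> has_feathers(node1)]. New: blue(item1), has_feathers(node1).
Round 4: rule 10 [blue(item1) & large(item1) & has_feathers(node1) -> stale(item1)]. New: stale(item1).
Round 5: rule 2 [stale(item1) & swims(item1) -> visible(node2)]; rule 16 [stale(item1) -> ready(node2)]. New: visible(node2), ready(node2).
ready(node2) first appears in round 5.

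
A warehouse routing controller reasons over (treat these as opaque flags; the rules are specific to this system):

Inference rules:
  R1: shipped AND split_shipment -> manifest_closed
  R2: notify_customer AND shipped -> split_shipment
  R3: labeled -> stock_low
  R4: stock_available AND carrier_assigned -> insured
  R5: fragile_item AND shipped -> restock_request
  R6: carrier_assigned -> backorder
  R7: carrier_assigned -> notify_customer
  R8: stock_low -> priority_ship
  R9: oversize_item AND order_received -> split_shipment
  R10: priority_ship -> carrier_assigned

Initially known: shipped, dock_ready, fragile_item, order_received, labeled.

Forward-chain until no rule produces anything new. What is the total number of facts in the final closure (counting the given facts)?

Round 1: R3 [labeled -> stock_low]; R5 [fragile_item AND shipped -> restock_request]. Adds stock_low, restock_request.
Round 2: R8 [stock_low -> priority_ship]. Adds priority_ship.
Round 3: R10 [priority_ship -> carrier_assigned]. Adds carrier_assigned.
Round 4: R6 [carrier_assigned -> backorder]; R7 [carrier_assigned -> notify_customer]. Adds backorder, notify_customer.
Round 5: R2 [notify_customer AND shipped -> split_shipment]. Adds split_shipment.
Round 6: R1 [shipped AND split_shipment -> manifest_closed]. Adds manifest_closed.
Closure: {backorder, carrier_assigned, dock_ready, fragile_item, labeled, manifest_closed, notify_customer, order_received, priority_ship, restock_request, shipped, split_shipment, stock_low} — 13 facts.

13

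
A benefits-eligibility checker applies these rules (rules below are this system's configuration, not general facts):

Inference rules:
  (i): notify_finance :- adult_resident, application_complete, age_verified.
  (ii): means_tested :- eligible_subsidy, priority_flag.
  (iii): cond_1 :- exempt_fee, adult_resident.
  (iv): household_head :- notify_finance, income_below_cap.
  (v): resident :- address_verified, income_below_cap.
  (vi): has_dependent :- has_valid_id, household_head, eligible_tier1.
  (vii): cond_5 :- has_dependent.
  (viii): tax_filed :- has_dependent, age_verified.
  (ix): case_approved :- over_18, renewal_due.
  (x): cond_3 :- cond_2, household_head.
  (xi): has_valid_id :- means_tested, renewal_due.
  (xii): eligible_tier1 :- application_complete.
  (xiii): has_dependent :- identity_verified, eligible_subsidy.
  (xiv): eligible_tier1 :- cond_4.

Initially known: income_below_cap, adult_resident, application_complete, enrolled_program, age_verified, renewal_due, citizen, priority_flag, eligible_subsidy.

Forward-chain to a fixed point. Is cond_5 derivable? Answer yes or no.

Round 1 fires (i), (ii), (xii), giving notify_finance, means_tested, eligible_tier1.
Round 2 fires (iv), (xi), giving household_head, has_valid_id.
Round 3 fires (vi), giving has_dependent.
Round 4 fires (vii), (viii), giving cond_5, tax_filed.
cond_5 appears in round 4, so it is derivable.

yes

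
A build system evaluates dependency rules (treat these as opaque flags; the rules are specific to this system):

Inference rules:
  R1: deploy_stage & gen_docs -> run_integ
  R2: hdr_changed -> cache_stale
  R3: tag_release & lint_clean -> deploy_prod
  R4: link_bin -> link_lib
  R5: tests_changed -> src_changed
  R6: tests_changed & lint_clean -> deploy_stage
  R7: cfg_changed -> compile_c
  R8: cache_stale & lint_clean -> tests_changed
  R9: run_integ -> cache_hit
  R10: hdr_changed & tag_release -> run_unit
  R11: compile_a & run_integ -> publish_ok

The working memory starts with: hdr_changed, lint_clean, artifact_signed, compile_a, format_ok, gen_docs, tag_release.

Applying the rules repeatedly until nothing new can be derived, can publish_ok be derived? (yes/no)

yes

Round 1: R2 [hdr_changed -> cache_stale]; R3 [tag_release & lint_clean -> deploy_prod]; R10 [hdr_changed & tag_release -> run_unit]. New: cache_stale, deploy_prod, run_unit.
Round 2: R8 [cache_stale & lint_clean -> tests_changed]. New: tests_changed.
Round 3: R5 [tests_changed -> src_changed]; R6 [tests_changed & lint_clean -> deploy_stage]. New: src_changed, deploy_stage.
Round 4: R1 [deploy_stage & gen_docs -> run_integ]. New: run_integ.
Round 5: R9 [run_integ -> cache_hit]; R11 [compile_a & run_integ -> publish_ok]. New: cache_hit, publish_ok.
publish_ok appears in round 5, so it is derivable.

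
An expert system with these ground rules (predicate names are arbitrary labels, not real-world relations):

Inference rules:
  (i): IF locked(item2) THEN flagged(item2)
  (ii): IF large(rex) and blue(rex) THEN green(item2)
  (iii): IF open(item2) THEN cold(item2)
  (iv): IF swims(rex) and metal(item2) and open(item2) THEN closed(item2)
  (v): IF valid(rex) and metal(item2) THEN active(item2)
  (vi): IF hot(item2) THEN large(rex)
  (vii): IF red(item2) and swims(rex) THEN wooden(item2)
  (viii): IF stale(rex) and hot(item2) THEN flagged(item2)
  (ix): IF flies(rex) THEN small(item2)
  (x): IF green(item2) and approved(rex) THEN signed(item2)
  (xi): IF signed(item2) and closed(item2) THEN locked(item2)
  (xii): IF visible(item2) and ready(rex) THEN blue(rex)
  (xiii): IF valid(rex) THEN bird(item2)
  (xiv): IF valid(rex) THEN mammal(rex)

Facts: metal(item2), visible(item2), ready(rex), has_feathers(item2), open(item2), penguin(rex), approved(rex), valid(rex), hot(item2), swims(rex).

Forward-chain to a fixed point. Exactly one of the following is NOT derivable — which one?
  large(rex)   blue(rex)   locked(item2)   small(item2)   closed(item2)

[1] (iii) [IF open(item2) THEN cold(item2)]; (iv) [IF swims(rex) and metal(item2) and open(item2) THEN closed(item2)]; (v) [IF valid(rex) and metal(item2) THEN active(item2)]; (vi) [IF hot(item2) THEN large(rex)]; (xii) [IF visible(item2) and ready(rex) THEN blue(rex)]; (xiii) [IF valid(rex) THEN bird(item2)]; (xiv) [IF valid(rex) THEN mammal(rex)]. ⇒ new: cold(item2), closed(item2), active(item2), large(rex), blue(rex), bird(item2), mammal(rex).
[2] (ii) [IF large(rex) and blue(rex) THEN green(item2)]. ⇒ new: green(item2).
[3] (x) [IF green(item2) and approved(rex) THEN signed(item2)]. ⇒ new: signed(item2).
[4] (xi) [IF signed(item2) and closed(item2) THEN locked(item2)]. ⇒ new: locked(item2).
[5] (i) [IF locked(item2) THEN flagged(item2)]. ⇒ new: flagged(item2).
Derived: closed(item2) (round 1), large(rex) (round 1), blue(rex) (round 1), locked(item2) (round 4). small(item2) never appears in any round.

small(item2)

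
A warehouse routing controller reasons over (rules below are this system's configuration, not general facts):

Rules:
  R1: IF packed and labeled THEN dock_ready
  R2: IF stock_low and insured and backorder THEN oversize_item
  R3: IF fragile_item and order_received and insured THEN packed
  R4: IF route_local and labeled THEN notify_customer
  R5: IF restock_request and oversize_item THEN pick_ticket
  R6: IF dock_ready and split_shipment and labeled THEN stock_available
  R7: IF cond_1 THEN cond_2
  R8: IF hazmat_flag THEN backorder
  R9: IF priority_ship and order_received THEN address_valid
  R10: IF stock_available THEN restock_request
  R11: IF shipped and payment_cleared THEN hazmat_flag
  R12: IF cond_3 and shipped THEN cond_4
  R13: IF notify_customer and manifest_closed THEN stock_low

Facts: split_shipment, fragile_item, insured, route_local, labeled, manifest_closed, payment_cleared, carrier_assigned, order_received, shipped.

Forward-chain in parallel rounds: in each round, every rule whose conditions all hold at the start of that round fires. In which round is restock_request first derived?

Round 1 — R3, R4, R11, derive packed, notify_customer, hazmat_flag.
Round 2 — R1, R8, R13, derive dock_ready, backorder, stock_low.
Round 3 — R2, R6, derive oversize_item, stock_available.
Round 4 — R10, derive restock_request.
restock_request first appears in round 4.

4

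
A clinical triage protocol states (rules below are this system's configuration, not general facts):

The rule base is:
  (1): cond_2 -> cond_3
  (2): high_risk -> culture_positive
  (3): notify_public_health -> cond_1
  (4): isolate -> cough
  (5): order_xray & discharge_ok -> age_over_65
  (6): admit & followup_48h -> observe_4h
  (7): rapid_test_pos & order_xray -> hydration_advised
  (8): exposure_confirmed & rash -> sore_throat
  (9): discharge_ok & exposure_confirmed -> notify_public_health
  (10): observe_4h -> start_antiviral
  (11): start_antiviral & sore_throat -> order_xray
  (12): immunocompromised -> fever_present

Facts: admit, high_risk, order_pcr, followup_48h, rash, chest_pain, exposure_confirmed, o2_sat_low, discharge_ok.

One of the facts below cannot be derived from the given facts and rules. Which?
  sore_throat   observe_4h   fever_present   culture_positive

fever_present

Round 1 fires (2), (6), (8), (9), giving culture_positive, observe_4h, sore_throat, notify_public_health.
Round 2 fires (3), (10), giving cond_1, start_antiviral.
Round 3 fires (11), giving order_xray.
Round 4 fires (5), giving age_over_65.
Derived: sore_throat (round 1), culture_positive (round 1), observe_4h (round 1). fever_present never appears in any round.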